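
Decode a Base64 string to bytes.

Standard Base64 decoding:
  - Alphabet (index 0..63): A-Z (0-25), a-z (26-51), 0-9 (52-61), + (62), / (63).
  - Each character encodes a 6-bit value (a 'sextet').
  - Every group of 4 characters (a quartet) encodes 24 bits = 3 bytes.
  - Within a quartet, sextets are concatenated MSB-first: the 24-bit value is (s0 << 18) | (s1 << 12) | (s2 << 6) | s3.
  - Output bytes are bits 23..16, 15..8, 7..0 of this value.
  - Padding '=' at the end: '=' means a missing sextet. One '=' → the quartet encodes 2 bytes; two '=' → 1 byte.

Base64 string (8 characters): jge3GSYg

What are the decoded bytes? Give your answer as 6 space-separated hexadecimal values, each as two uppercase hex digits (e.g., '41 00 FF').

After char 0 ('j'=35): chars_in_quartet=1 acc=0x23 bytes_emitted=0
After char 1 ('g'=32): chars_in_quartet=2 acc=0x8E0 bytes_emitted=0
After char 2 ('e'=30): chars_in_quartet=3 acc=0x2381E bytes_emitted=0
After char 3 ('3'=55): chars_in_quartet=4 acc=0x8E07B7 -> emit 8E 07 B7, reset; bytes_emitted=3
After char 4 ('G'=6): chars_in_quartet=1 acc=0x6 bytes_emitted=3
After char 5 ('S'=18): chars_in_quartet=2 acc=0x192 bytes_emitted=3
After char 6 ('Y'=24): chars_in_quartet=3 acc=0x6498 bytes_emitted=3
After char 7 ('g'=32): chars_in_quartet=4 acc=0x192620 -> emit 19 26 20, reset; bytes_emitted=6

Answer: 8E 07 B7 19 26 20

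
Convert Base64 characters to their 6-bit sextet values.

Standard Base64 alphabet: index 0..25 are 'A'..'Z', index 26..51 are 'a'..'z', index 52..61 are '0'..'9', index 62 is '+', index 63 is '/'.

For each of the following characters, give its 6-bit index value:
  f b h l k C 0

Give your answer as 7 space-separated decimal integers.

'f': a..z range, 26 + ord('f') − ord('a') = 31
'b': a..z range, 26 + ord('b') − ord('a') = 27
'h': a..z range, 26 + ord('h') − ord('a') = 33
'l': a..z range, 26 + ord('l') − ord('a') = 37
'k': a..z range, 26 + ord('k') − ord('a') = 36
'C': A..Z range, ord('C') − ord('A') = 2
'0': 0..9 range, 52 + ord('0') − ord('0') = 52

Answer: 31 27 33 37 36 2 52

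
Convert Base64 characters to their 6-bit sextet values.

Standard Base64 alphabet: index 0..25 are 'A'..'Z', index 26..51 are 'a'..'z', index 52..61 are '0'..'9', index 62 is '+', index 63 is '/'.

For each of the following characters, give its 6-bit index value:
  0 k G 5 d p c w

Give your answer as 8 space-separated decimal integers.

Answer: 52 36 6 57 29 41 28 48

Derivation:
'0': 0..9 range, 52 + ord('0') − ord('0') = 52
'k': a..z range, 26 + ord('k') − ord('a') = 36
'G': A..Z range, ord('G') − ord('A') = 6
'5': 0..9 range, 52 + ord('5') − ord('0') = 57
'd': a..z range, 26 + ord('d') − ord('a') = 29
'p': a..z range, 26 + ord('p') − ord('a') = 41
'c': a..z range, 26 + ord('c') − ord('a') = 28
'w': a..z range, 26 + ord('w') − ord('a') = 48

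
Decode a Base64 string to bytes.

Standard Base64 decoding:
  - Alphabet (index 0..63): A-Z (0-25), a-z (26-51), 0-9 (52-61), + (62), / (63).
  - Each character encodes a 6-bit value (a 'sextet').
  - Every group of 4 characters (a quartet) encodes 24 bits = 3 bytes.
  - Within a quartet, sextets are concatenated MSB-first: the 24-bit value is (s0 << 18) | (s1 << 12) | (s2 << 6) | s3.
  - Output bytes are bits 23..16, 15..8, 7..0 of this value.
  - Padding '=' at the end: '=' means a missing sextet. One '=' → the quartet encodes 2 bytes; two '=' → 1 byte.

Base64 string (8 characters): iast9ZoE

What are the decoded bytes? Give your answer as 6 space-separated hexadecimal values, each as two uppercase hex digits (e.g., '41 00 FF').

Answer: 89 AB 2D F5 9A 04

Derivation:
After char 0 ('i'=34): chars_in_quartet=1 acc=0x22 bytes_emitted=0
After char 1 ('a'=26): chars_in_quartet=2 acc=0x89A bytes_emitted=0
After char 2 ('s'=44): chars_in_quartet=3 acc=0x226AC bytes_emitted=0
After char 3 ('t'=45): chars_in_quartet=4 acc=0x89AB2D -> emit 89 AB 2D, reset; bytes_emitted=3
After char 4 ('9'=61): chars_in_quartet=1 acc=0x3D bytes_emitted=3
After char 5 ('Z'=25): chars_in_quartet=2 acc=0xF59 bytes_emitted=3
After char 6 ('o'=40): chars_in_quartet=3 acc=0x3D668 bytes_emitted=3
After char 7 ('E'=4): chars_in_quartet=4 acc=0xF59A04 -> emit F5 9A 04, reset; bytes_emitted=6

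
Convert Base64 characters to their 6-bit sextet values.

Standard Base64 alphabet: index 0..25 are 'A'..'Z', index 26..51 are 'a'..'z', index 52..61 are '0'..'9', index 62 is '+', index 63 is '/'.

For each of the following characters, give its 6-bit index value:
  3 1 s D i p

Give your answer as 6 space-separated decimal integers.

'3': 0..9 range, 52 + ord('3') − ord('0') = 55
'1': 0..9 range, 52 + ord('1') − ord('0') = 53
's': a..z range, 26 + ord('s') − ord('a') = 44
'D': A..Z range, ord('D') − ord('A') = 3
'i': a..z range, 26 + ord('i') − ord('a') = 34
'p': a..z range, 26 + ord('p') − ord('a') = 41

Answer: 55 53 44 3 34 41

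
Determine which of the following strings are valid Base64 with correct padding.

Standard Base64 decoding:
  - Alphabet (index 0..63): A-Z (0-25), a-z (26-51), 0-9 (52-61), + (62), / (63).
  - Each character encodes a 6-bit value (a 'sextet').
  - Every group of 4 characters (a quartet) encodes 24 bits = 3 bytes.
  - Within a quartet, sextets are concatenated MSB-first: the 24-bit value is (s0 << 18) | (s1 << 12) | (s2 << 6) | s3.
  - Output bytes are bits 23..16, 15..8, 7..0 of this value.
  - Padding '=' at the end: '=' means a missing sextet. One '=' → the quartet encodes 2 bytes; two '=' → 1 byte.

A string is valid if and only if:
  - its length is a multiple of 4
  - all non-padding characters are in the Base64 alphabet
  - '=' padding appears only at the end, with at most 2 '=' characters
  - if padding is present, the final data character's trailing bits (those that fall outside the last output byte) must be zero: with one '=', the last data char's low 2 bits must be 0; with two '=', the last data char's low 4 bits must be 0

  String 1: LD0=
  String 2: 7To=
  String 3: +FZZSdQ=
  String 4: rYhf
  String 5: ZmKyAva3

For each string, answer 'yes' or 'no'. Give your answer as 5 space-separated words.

Answer: yes yes yes yes yes

Derivation:
String 1: 'LD0=' → valid
String 2: '7To=' → valid
String 3: '+FZZSdQ=' → valid
String 4: 'rYhf' → valid
String 5: 'ZmKyAva3' → valid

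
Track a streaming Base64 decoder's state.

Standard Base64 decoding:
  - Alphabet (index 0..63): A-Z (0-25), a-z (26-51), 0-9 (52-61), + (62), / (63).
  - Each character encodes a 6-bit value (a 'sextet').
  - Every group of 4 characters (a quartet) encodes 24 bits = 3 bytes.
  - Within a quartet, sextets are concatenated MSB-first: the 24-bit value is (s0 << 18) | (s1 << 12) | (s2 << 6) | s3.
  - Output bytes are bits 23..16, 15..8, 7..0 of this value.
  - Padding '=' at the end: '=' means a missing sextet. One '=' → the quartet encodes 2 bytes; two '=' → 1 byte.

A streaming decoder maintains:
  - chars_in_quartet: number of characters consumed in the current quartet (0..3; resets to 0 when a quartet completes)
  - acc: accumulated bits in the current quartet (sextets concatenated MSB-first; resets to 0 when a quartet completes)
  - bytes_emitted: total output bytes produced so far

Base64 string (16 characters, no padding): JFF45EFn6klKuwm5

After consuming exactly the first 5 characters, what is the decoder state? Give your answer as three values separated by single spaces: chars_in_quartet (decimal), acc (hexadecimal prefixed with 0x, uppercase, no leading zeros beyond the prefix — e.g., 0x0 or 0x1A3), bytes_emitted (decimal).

Answer: 1 0x39 3

Derivation:
After char 0 ('J'=9): chars_in_quartet=1 acc=0x9 bytes_emitted=0
After char 1 ('F'=5): chars_in_quartet=2 acc=0x245 bytes_emitted=0
After char 2 ('F'=5): chars_in_quartet=3 acc=0x9145 bytes_emitted=0
After char 3 ('4'=56): chars_in_quartet=4 acc=0x245178 -> emit 24 51 78, reset; bytes_emitted=3
After char 4 ('5'=57): chars_in_quartet=1 acc=0x39 bytes_emitted=3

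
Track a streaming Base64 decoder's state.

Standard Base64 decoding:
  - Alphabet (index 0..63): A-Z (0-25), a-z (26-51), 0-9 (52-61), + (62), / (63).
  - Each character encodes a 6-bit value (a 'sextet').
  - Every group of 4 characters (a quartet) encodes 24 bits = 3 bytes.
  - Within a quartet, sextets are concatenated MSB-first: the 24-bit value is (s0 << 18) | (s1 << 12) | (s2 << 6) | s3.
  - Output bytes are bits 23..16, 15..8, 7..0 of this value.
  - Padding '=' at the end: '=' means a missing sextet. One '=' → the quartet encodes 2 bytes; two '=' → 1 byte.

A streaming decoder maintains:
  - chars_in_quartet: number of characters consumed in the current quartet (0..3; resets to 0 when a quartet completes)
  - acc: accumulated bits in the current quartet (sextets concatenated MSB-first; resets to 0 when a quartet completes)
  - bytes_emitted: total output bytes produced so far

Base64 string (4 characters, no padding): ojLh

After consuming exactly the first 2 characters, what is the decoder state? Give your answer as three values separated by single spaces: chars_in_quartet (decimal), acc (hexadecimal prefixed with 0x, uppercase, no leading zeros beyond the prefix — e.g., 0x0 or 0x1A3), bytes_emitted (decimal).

After char 0 ('o'=40): chars_in_quartet=1 acc=0x28 bytes_emitted=0
After char 1 ('j'=35): chars_in_quartet=2 acc=0xA23 bytes_emitted=0

Answer: 2 0xA23 0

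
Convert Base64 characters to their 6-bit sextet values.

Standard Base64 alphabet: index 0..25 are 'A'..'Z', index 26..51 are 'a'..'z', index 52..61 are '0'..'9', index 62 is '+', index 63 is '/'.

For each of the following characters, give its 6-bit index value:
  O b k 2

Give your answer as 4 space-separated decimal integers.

'O': A..Z range, ord('O') − ord('A') = 14
'b': a..z range, 26 + ord('b') − ord('a') = 27
'k': a..z range, 26 + ord('k') − ord('a') = 36
'2': 0..9 range, 52 + ord('2') − ord('0') = 54

Answer: 14 27 36 54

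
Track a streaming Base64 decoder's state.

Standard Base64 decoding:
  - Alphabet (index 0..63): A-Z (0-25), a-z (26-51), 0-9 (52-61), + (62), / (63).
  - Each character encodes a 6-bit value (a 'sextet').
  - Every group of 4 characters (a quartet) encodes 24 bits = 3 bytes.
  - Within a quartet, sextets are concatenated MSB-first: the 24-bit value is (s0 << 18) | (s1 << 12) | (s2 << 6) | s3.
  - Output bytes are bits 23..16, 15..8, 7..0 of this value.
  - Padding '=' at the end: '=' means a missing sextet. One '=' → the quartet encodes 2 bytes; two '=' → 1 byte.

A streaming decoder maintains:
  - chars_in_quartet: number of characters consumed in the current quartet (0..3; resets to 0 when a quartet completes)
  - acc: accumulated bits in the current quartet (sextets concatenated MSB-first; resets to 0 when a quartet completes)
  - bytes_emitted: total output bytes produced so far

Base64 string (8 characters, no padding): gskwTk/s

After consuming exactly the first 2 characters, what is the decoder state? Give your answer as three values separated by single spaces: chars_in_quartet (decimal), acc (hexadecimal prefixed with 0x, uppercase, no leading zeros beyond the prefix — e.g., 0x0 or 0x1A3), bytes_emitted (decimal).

After char 0 ('g'=32): chars_in_quartet=1 acc=0x20 bytes_emitted=0
After char 1 ('s'=44): chars_in_quartet=2 acc=0x82C bytes_emitted=0

Answer: 2 0x82C 0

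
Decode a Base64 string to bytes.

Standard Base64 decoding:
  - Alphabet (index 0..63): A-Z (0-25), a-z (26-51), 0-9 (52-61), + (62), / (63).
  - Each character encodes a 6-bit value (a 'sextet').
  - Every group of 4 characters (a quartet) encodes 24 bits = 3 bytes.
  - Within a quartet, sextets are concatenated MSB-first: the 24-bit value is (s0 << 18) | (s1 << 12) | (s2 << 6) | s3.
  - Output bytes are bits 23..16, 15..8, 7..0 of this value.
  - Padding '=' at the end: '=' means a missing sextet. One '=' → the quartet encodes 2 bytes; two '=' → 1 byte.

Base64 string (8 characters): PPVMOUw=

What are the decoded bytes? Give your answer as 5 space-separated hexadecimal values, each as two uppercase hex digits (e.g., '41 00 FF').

After char 0 ('P'=15): chars_in_quartet=1 acc=0xF bytes_emitted=0
After char 1 ('P'=15): chars_in_quartet=2 acc=0x3CF bytes_emitted=0
After char 2 ('V'=21): chars_in_quartet=3 acc=0xF3D5 bytes_emitted=0
After char 3 ('M'=12): chars_in_quartet=4 acc=0x3CF54C -> emit 3C F5 4C, reset; bytes_emitted=3
After char 4 ('O'=14): chars_in_quartet=1 acc=0xE bytes_emitted=3
After char 5 ('U'=20): chars_in_quartet=2 acc=0x394 bytes_emitted=3
After char 6 ('w'=48): chars_in_quartet=3 acc=0xE530 bytes_emitted=3
Padding '=': partial quartet acc=0xE530 -> emit 39 4C; bytes_emitted=5

Answer: 3C F5 4C 39 4C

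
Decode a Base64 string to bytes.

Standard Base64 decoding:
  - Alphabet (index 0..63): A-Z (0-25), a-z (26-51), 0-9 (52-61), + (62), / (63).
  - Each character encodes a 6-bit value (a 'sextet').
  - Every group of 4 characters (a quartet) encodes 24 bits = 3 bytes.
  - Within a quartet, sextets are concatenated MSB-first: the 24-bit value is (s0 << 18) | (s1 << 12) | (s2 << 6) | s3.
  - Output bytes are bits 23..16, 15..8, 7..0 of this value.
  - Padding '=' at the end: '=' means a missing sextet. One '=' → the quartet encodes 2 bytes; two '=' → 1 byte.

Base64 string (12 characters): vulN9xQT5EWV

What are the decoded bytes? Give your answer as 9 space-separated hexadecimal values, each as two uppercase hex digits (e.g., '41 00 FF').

After char 0 ('v'=47): chars_in_quartet=1 acc=0x2F bytes_emitted=0
After char 1 ('u'=46): chars_in_quartet=2 acc=0xBEE bytes_emitted=0
After char 2 ('l'=37): chars_in_quartet=3 acc=0x2FBA5 bytes_emitted=0
After char 3 ('N'=13): chars_in_quartet=4 acc=0xBEE94D -> emit BE E9 4D, reset; bytes_emitted=3
After char 4 ('9'=61): chars_in_quartet=1 acc=0x3D bytes_emitted=3
After char 5 ('x'=49): chars_in_quartet=2 acc=0xF71 bytes_emitted=3
After char 6 ('Q'=16): chars_in_quartet=3 acc=0x3DC50 bytes_emitted=3
After char 7 ('T'=19): chars_in_quartet=4 acc=0xF71413 -> emit F7 14 13, reset; bytes_emitted=6
After char 8 ('5'=57): chars_in_quartet=1 acc=0x39 bytes_emitted=6
After char 9 ('E'=4): chars_in_quartet=2 acc=0xE44 bytes_emitted=6
After char 10 ('W'=22): chars_in_quartet=3 acc=0x39116 bytes_emitted=6
After char 11 ('V'=21): chars_in_quartet=4 acc=0xE44595 -> emit E4 45 95, reset; bytes_emitted=9

Answer: BE E9 4D F7 14 13 E4 45 95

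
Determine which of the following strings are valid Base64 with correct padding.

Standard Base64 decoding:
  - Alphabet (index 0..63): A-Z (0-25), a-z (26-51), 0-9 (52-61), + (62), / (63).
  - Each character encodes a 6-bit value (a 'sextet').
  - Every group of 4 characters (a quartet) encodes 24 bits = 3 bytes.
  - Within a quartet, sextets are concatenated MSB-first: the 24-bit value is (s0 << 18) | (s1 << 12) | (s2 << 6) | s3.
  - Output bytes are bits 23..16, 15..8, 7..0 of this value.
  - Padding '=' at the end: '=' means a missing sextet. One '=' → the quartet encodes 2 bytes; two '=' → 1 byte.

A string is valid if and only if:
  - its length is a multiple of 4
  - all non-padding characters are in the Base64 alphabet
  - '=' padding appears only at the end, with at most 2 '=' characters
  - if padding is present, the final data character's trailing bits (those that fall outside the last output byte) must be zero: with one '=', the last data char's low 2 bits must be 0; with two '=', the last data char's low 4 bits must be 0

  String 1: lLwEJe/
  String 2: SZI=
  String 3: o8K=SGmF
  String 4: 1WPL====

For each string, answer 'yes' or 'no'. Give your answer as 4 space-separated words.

Answer: no yes no no

Derivation:
String 1: 'lLwEJe/' → invalid (len=7 not mult of 4)
String 2: 'SZI=' → valid
String 3: 'o8K=SGmF' → invalid (bad char(s): ['=']; '=' in middle)
String 4: '1WPL====' → invalid (4 pad chars (max 2))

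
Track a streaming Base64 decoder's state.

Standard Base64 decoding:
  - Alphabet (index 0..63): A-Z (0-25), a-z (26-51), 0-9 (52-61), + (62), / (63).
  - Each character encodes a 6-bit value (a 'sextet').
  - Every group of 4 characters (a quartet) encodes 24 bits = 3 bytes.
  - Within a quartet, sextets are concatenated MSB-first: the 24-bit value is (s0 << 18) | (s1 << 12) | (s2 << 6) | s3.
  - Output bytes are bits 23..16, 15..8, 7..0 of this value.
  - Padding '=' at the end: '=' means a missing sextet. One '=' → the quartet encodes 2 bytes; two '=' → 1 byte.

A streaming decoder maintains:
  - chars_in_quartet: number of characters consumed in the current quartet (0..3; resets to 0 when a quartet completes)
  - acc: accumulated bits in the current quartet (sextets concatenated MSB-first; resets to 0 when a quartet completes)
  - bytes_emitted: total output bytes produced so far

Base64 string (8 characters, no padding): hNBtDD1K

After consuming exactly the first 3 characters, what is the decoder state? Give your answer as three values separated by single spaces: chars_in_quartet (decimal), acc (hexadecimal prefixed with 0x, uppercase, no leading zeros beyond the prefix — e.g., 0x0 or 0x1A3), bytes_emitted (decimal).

After char 0 ('h'=33): chars_in_quartet=1 acc=0x21 bytes_emitted=0
After char 1 ('N'=13): chars_in_quartet=2 acc=0x84D bytes_emitted=0
After char 2 ('B'=1): chars_in_quartet=3 acc=0x21341 bytes_emitted=0

Answer: 3 0x21341 0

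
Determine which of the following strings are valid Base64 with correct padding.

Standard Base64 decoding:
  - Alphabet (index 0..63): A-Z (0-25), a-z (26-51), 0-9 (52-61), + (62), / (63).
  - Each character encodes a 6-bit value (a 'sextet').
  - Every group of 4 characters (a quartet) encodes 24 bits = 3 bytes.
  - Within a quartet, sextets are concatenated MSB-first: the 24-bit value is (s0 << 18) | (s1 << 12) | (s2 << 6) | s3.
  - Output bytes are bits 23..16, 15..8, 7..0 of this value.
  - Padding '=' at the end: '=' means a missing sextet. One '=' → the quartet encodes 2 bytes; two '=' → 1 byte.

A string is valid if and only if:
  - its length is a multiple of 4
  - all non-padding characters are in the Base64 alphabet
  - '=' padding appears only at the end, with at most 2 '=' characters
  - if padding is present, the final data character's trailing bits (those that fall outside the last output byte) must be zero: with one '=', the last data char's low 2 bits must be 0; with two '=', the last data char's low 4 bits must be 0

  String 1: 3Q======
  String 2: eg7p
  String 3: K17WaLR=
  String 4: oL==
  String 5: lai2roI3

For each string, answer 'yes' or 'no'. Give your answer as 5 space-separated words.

Answer: no yes no no yes

Derivation:
String 1: '3Q======' → invalid (6 pad chars (max 2))
String 2: 'eg7p' → valid
String 3: 'K17WaLR=' → invalid (bad trailing bits)
String 4: 'oL==' → invalid (bad trailing bits)
String 5: 'lai2roI3' → valid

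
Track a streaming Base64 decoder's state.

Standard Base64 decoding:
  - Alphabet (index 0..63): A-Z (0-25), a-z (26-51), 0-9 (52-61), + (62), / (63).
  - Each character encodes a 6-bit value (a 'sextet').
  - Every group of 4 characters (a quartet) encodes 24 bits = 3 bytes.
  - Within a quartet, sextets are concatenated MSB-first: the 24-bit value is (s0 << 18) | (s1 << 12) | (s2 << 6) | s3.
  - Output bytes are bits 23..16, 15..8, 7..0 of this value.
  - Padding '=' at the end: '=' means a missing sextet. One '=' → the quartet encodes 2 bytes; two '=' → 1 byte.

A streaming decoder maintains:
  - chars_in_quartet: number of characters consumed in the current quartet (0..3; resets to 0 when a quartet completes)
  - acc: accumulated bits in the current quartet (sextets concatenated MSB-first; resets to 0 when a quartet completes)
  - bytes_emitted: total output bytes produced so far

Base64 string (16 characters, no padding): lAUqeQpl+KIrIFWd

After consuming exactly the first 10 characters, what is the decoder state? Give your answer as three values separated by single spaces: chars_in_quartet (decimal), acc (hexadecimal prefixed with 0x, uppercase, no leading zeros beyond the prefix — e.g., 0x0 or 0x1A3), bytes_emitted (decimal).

Answer: 2 0xF8A 6

Derivation:
After char 0 ('l'=37): chars_in_quartet=1 acc=0x25 bytes_emitted=0
After char 1 ('A'=0): chars_in_quartet=2 acc=0x940 bytes_emitted=0
After char 2 ('U'=20): chars_in_quartet=3 acc=0x25014 bytes_emitted=0
After char 3 ('q'=42): chars_in_quartet=4 acc=0x94052A -> emit 94 05 2A, reset; bytes_emitted=3
After char 4 ('e'=30): chars_in_quartet=1 acc=0x1E bytes_emitted=3
After char 5 ('Q'=16): chars_in_quartet=2 acc=0x790 bytes_emitted=3
After char 6 ('p'=41): chars_in_quartet=3 acc=0x1E429 bytes_emitted=3
After char 7 ('l'=37): chars_in_quartet=4 acc=0x790A65 -> emit 79 0A 65, reset; bytes_emitted=6
After char 8 ('+'=62): chars_in_quartet=1 acc=0x3E bytes_emitted=6
After char 9 ('K'=10): chars_in_quartet=2 acc=0xF8A bytes_emitted=6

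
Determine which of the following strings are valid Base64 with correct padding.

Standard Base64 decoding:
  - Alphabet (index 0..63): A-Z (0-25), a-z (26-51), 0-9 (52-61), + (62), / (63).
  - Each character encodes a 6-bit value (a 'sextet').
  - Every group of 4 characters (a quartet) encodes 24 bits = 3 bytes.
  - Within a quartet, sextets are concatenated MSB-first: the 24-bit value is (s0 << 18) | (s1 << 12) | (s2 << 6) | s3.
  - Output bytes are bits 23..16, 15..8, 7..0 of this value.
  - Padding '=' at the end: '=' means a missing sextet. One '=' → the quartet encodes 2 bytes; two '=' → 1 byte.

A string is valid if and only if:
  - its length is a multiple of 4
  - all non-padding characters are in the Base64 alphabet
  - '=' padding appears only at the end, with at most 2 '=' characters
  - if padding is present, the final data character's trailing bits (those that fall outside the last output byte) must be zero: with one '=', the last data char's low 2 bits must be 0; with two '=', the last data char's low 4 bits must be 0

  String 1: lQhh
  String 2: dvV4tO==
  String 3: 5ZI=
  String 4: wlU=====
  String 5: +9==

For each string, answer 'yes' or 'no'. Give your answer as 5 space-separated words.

String 1: 'lQhh' → valid
String 2: 'dvV4tO==' → invalid (bad trailing bits)
String 3: '5ZI=' → valid
String 4: 'wlU=====' → invalid (5 pad chars (max 2))
String 5: '+9==' → invalid (bad trailing bits)

Answer: yes no yes no no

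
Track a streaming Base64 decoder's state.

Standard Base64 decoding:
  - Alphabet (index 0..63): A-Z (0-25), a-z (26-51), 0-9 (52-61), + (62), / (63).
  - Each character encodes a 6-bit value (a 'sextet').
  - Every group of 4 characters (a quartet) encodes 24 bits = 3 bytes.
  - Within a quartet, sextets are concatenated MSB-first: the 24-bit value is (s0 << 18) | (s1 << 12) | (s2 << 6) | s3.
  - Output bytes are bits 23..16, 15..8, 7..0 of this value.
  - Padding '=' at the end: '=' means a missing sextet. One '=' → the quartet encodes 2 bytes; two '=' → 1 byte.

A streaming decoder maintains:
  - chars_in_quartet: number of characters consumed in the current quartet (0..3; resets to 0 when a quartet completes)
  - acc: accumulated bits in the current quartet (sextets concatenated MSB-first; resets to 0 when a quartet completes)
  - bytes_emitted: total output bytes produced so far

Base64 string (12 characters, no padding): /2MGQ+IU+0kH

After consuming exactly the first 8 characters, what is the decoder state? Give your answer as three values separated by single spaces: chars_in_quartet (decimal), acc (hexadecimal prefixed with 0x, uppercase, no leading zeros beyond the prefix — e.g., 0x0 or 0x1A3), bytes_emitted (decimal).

Answer: 0 0x0 6

Derivation:
After char 0 ('/'=63): chars_in_quartet=1 acc=0x3F bytes_emitted=0
After char 1 ('2'=54): chars_in_quartet=2 acc=0xFF6 bytes_emitted=0
After char 2 ('M'=12): chars_in_quartet=3 acc=0x3FD8C bytes_emitted=0
After char 3 ('G'=6): chars_in_quartet=4 acc=0xFF6306 -> emit FF 63 06, reset; bytes_emitted=3
After char 4 ('Q'=16): chars_in_quartet=1 acc=0x10 bytes_emitted=3
After char 5 ('+'=62): chars_in_quartet=2 acc=0x43E bytes_emitted=3
After char 6 ('I'=8): chars_in_quartet=3 acc=0x10F88 bytes_emitted=3
After char 7 ('U'=20): chars_in_quartet=4 acc=0x43E214 -> emit 43 E2 14, reset; bytes_emitted=6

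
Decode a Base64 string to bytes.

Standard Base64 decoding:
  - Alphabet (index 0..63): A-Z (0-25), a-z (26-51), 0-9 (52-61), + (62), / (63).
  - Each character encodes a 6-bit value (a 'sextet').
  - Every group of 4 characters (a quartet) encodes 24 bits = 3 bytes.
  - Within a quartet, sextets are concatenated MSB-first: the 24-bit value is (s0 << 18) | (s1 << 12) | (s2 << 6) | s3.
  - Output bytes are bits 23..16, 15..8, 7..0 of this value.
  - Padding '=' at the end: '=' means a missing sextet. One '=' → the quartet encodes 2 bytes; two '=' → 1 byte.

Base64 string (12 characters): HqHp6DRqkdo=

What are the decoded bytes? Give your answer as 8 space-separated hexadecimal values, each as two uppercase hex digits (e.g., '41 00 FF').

Answer: 1E A1 E9 E8 34 6A 91 DA

Derivation:
After char 0 ('H'=7): chars_in_quartet=1 acc=0x7 bytes_emitted=0
After char 1 ('q'=42): chars_in_quartet=2 acc=0x1EA bytes_emitted=0
After char 2 ('H'=7): chars_in_quartet=3 acc=0x7A87 bytes_emitted=0
After char 3 ('p'=41): chars_in_quartet=4 acc=0x1EA1E9 -> emit 1E A1 E9, reset; bytes_emitted=3
After char 4 ('6'=58): chars_in_quartet=1 acc=0x3A bytes_emitted=3
After char 5 ('D'=3): chars_in_quartet=2 acc=0xE83 bytes_emitted=3
After char 6 ('R'=17): chars_in_quartet=3 acc=0x3A0D1 bytes_emitted=3
After char 7 ('q'=42): chars_in_quartet=4 acc=0xE8346A -> emit E8 34 6A, reset; bytes_emitted=6
After char 8 ('k'=36): chars_in_quartet=1 acc=0x24 bytes_emitted=6
After char 9 ('d'=29): chars_in_quartet=2 acc=0x91D bytes_emitted=6
After char 10 ('o'=40): chars_in_quartet=3 acc=0x24768 bytes_emitted=6
Padding '=': partial quartet acc=0x24768 -> emit 91 DA; bytes_emitted=8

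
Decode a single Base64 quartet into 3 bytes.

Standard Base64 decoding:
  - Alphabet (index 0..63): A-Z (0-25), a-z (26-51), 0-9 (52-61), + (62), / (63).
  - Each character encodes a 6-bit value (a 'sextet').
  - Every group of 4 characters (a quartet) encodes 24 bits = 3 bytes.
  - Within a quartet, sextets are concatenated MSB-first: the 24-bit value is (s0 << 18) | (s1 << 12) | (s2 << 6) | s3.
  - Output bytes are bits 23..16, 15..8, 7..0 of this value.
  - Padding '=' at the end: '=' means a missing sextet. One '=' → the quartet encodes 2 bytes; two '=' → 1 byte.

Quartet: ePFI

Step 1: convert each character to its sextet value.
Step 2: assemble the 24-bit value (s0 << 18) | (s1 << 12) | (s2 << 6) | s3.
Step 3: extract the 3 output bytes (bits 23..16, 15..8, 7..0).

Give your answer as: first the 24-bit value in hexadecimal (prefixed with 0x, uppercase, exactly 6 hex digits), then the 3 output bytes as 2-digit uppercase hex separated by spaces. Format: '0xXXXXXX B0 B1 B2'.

Sextets: e=30, P=15, F=5, I=8
24-bit: (30<<18) | (15<<12) | (5<<6) | 8
      = 0x780000 | 0x00F000 | 0x000140 | 0x000008
      = 0x78F148
Bytes: (v>>16)&0xFF=78, (v>>8)&0xFF=F1, v&0xFF=48

Answer: 0x78F148 78 F1 48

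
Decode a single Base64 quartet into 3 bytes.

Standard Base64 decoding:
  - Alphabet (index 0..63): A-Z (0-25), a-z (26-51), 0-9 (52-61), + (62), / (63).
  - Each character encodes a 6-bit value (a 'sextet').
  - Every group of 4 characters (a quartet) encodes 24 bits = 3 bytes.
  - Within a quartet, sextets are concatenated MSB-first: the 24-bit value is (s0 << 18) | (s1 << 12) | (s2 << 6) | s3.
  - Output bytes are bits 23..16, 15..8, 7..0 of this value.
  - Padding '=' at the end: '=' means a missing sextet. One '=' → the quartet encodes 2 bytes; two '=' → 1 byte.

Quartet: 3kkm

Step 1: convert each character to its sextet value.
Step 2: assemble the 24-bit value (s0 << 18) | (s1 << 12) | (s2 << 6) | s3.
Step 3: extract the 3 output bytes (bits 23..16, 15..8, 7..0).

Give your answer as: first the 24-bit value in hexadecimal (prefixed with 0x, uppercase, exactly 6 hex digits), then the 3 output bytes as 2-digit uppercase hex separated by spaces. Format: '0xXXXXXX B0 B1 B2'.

Answer: 0xDE4926 DE 49 26

Derivation:
Sextets: 3=55, k=36, k=36, m=38
24-bit: (55<<18) | (36<<12) | (36<<6) | 38
      = 0xDC0000 | 0x024000 | 0x000900 | 0x000026
      = 0xDE4926
Bytes: (v>>16)&0xFF=DE, (v>>8)&0xFF=49, v&0xFF=26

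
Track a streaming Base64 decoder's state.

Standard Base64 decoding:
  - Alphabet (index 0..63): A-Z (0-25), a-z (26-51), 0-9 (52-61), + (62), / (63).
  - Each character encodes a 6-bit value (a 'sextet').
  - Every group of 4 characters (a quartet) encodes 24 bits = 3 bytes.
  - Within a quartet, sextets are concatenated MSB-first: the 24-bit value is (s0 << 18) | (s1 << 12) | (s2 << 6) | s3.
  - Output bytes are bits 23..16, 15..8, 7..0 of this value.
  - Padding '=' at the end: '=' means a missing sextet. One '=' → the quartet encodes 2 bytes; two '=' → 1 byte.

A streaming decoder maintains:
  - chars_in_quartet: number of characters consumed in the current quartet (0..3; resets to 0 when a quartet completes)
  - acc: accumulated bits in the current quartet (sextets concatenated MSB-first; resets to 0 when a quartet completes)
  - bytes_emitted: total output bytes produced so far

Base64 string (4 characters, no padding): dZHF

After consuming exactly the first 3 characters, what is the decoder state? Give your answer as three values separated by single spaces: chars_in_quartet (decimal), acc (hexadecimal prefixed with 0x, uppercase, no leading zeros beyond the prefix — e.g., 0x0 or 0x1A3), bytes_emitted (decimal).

Answer: 3 0x1D647 0

Derivation:
After char 0 ('d'=29): chars_in_quartet=1 acc=0x1D bytes_emitted=0
After char 1 ('Z'=25): chars_in_quartet=2 acc=0x759 bytes_emitted=0
After char 2 ('H'=7): chars_in_quartet=3 acc=0x1D647 bytes_emitted=0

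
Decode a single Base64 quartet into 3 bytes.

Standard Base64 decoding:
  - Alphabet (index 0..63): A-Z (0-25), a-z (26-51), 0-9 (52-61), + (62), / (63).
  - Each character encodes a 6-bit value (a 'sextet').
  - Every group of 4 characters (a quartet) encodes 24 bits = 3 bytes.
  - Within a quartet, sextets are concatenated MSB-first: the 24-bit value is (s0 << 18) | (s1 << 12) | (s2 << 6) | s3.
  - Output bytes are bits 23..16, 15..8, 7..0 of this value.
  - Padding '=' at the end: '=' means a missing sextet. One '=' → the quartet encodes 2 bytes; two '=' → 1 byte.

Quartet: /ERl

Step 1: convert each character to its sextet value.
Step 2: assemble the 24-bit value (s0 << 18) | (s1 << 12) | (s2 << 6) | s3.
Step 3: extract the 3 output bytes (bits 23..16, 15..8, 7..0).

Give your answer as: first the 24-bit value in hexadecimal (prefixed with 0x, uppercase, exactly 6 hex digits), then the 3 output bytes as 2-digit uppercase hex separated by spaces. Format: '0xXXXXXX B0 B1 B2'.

Answer: 0xFC4465 FC 44 65

Derivation:
Sextets: /=63, E=4, R=17, l=37
24-bit: (63<<18) | (4<<12) | (17<<6) | 37
      = 0xFC0000 | 0x004000 | 0x000440 | 0x000025
      = 0xFC4465
Bytes: (v>>16)&0xFF=FC, (v>>8)&0xFF=44, v&0xFF=65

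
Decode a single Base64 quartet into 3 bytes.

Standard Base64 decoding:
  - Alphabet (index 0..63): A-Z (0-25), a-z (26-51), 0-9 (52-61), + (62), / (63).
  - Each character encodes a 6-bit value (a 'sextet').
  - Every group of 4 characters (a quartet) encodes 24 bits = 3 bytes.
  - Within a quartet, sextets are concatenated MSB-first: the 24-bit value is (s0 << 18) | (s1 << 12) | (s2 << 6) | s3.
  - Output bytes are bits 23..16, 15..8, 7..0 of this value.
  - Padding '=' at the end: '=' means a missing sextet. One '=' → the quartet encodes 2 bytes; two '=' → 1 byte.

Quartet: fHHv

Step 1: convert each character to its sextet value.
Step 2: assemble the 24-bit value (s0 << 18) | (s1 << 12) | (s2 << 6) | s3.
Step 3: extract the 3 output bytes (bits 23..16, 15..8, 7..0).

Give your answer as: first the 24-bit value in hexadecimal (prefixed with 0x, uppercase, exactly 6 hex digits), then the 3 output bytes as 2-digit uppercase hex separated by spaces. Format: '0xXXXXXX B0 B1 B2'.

Sextets: f=31, H=7, H=7, v=47
24-bit: (31<<18) | (7<<12) | (7<<6) | 47
      = 0x7C0000 | 0x007000 | 0x0001C0 | 0x00002F
      = 0x7C71EF
Bytes: (v>>16)&0xFF=7C, (v>>8)&0xFF=71, v&0xFF=EF

Answer: 0x7C71EF 7C 71 EF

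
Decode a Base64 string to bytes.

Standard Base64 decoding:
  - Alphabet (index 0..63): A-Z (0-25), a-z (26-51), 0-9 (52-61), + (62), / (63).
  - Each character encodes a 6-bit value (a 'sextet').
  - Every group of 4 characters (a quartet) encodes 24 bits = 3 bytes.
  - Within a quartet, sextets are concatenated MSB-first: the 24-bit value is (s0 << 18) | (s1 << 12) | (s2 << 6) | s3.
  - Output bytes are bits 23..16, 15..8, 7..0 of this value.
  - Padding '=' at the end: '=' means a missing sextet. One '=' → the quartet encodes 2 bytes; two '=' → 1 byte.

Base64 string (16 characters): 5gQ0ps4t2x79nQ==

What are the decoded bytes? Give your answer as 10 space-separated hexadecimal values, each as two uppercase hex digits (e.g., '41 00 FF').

After char 0 ('5'=57): chars_in_quartet=1 acc=0x39 bytes_emitted=0
After char 1 ('g'=32): chars_in_quartet=2 acc=0xE60 bytes_emitted=0
After char 2 ('Q'=16): chars_in_quartet=3 acc=0x39810 bytes_emitted=0
After char 3 ('0'=52): chars_in_quartet=4 acc=0xE60434 -> emit E6 04 34, reset; bytes_emitted=3
After char 4 ('p'=41): chars_in_quartet=1 acc=0x29 bytes_emitted=3
After char 5 ('s'=44): chars_in_quartet=2 acc=0xA6C bytes_emitted=3
After char 6 ('4'=56): chars_in_quartet=3 acc=0x29B38 bytes_emitted=3
After char 7 ('t'=45): chars_in_quartet=4 acc=0xA6CE2D -> emit A6 CE 2D, reset; bytes_emitted=6
After char 8 ('2'=54): chars_in_quartet=1 acc=0x36 bytes_emitted=6
After char 9 ('x'=49): chars_in_quartet=2 acc=0xDB1 bytes_emitted=6
After char 10 ('7'=59): chars_in_quartet=3 acc=0x36C7B bytes_emitted=6
After char 11 ('9'=61): chars_in_quartet=4 acc=0xDB1EFD -> emit DB 1E FD, reset; bytes_emitted=9
After char 12 ('n'=39): chars_in_quartet=1 acc=0x27 bytes_emitted=9
After char 13 ('Q'=16): chars_in_quartet=2 acc=0x9D0 bytes_emitted=9
Padding '==': partial quartet acc=0x9D0 -> emit 9D; bytes_emitted=10

Answer: E6 04 34 A6 CE 2D DB 1E FD 9D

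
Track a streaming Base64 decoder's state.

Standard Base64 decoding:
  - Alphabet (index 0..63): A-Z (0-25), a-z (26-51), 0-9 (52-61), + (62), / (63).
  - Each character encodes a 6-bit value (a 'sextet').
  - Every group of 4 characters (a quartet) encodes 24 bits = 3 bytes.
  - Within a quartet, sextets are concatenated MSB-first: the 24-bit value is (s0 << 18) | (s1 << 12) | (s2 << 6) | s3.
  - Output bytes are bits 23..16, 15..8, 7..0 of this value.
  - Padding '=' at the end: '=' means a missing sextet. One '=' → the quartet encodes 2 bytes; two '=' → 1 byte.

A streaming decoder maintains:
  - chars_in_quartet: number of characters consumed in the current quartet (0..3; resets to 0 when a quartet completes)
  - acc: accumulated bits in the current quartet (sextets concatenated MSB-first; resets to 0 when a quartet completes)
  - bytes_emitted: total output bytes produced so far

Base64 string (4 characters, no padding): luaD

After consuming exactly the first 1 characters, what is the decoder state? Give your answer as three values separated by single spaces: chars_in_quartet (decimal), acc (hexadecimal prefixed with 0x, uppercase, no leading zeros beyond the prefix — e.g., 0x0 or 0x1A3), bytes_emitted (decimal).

After char 0 ('l'=37): chars_in_quartet=1 acc=0x25 bytes_emitted=0

Answer: 1 0x25 0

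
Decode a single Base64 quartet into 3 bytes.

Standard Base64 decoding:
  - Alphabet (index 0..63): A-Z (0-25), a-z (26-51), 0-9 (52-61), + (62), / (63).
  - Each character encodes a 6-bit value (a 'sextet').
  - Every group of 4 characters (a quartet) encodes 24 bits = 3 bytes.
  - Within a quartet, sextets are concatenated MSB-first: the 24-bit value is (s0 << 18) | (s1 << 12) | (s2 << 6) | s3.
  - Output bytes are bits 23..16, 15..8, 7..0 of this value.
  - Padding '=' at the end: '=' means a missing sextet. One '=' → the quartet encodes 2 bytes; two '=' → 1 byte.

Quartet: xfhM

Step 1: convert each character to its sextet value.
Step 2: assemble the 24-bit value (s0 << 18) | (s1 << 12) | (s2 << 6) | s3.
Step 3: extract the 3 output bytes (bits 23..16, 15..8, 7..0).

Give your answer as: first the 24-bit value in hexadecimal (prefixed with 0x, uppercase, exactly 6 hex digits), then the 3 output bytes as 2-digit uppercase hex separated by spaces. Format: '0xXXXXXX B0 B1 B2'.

Answer: 0xC5F84C C5 F8 4C

Derivation:
Sextets: x=49, f=31, h=33, M=12
24-bit: (49<<18) | (31<<12) | (33<<6) | 12
      = 0xC40000 | 0x01F000 | 0x000840 | 0x00000C
      = 0xC5F84C
Bytes: (v>>16)&0xFF=C5, (v>>8)&0xFF=F8, v&0xFF=4C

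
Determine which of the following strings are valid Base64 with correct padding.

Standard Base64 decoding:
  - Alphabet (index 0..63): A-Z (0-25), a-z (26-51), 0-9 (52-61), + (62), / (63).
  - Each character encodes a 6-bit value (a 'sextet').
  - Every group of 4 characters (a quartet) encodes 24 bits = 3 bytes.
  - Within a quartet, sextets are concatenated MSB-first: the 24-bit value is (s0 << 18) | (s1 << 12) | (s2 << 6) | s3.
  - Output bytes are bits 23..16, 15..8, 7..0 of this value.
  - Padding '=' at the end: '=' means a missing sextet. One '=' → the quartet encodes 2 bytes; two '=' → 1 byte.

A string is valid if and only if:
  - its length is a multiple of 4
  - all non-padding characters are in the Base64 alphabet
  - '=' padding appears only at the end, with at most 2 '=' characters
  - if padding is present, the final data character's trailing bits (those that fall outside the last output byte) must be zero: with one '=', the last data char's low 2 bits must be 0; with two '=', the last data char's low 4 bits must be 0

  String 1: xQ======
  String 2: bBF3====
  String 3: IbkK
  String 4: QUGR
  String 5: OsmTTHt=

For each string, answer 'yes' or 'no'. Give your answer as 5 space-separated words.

String 1: 'xQ======' → invalid (6 pad chars (max 2))
String 2: 'bBF3====' → invalid (4 pad chars (max 2))
String 3: 'IbkK' → valid
String 4: 'QUGR' → valid
String 5: 'OsmTTHt=' → invalid (bad trailing bits)

Answer: no no yes yes no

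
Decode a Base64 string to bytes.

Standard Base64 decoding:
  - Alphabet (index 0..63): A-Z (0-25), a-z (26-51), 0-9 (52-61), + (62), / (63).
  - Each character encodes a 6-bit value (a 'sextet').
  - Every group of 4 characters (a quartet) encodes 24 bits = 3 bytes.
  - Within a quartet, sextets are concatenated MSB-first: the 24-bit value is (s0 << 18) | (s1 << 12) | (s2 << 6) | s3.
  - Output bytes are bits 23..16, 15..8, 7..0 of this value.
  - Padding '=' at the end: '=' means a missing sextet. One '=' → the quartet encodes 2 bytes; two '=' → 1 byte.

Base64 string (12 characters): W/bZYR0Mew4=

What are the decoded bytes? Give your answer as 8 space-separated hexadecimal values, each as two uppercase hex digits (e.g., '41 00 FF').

Answer: 5B F6 D9 61 1D 0C 7B 0E

Derivation:
After char 0 ('W'=22): chars_in_quartet=1 acc=0x16 bytes_emitted=0
After char 1 ('/'=63): chars_in_quartet=2 acc=0x5BF bytes_emitted=0
After char 2 ('b'=27): chars_in_quartet=3 acc=0x16FDB bytes_emitted=0
After char 3 ('Z'=25): chars_in_quartet=4 acc=0x5BF6D9 -> emit 5B F6 D9, reset; bytes_emitted=3
After char 4 ('Y'=24): chars_in_quartet=1 acc=0x18 bytes_emitted=3
After char 5 ('R'=17): chars_in_quartet=2 acc=0x611 bytes_emitted=3
After char 6 ('0'=52): chars_in_quartet=3 acc=0x18474 bytes_emitted=3
After char 7 ('M'=12): chars_in_quartet=4 acc=0x611D0C -> emit 61 1D 0C, reset; bytes_emitted=6
After char 8 ('e'=30): chars_in_quartet=1 acc=0x1E bytes_emitted=6
After char 9 ('w'=48): chars_in_quartet=2 acc=0x7B0 bytes_emitted=6
After char 10 ('4'=56): chars_in_quartet=3 acc=0x1EC38 bytes_emitted=6
Padding '=': partial quartet acc=0x1EC38 -> emit 7B 0E; bytes_emitted=8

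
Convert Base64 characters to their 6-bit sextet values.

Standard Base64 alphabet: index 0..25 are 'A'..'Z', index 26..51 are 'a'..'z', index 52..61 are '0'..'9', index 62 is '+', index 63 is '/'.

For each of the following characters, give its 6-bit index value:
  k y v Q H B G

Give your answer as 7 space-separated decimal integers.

Answer: 36 50 47 16 7 1 6

Derivation:
'k': a..z range, 26 + ord('k') − ord('a') = 36
'y': a..z range, 26 + ord('y') − ord('a') = 50
'v': a..z range, 26 + ord('v') − ord('a') = 47
'Q': A..Z range, ord('Q') − ord('A') = 16
'H': A..Z range, ord('H') − ord('A') = 7
'B': A..Z range, ord('B') − ord('A') = 1
'G': A..Z range, ord('G') − ord('A') = 6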